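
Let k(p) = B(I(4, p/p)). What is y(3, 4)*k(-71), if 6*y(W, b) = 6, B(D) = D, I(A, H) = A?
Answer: 4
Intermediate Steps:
k(p) = 4
y(W, b) = 1 (y(W, b) = (⅙)*6 = 1)
y(3, 4)*k(-71) = 1*4 = 4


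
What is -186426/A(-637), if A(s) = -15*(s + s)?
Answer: -31071/3185 ≈ -9.7554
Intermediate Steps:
A(s) = -30*s
-186426/A(-637) = -186426/((-30*(-637))) = -186426/19110 = -186426*1/19110 = -31071/3185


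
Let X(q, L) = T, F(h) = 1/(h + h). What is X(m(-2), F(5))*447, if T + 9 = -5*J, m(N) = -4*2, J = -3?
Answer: 2682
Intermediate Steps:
F(h) = 1/(2*h)
m(N) = -8
T = 6 (T = -9 - 5*(-3) = -9 + 15 = 6)
X(q, L) = 6
X(m(-2), F(5))*447 = 6*447 = 2682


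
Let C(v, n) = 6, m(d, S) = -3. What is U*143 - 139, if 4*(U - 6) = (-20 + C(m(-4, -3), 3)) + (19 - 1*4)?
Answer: 3019/4 ≈ 754.75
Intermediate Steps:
U = 25/4 (U = 6 + ((-20 + 6) + (19 - 1*4))/4 = 6 + (-14 + (19 - 4))/4 = 6 + (-14 + 15)/4 = 6 + (¼)*1 = 6 + ¼ = 25/4 ≈ 6.2500)
U*143 - 139 = (25/4)*143 - 139 = 3575/4 - 139 = 3019/4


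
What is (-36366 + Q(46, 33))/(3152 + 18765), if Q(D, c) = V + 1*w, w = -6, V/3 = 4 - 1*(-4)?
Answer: -36348/21917 ≈ -1.6584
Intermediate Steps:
V = 24 (V = 3*(4 - 1*(-4)) = 3*(4 + 4) = 3*8 = 24)
Q(D, c) = 18 (Q(D, c) = 24 + 1*(-6) = 24 - 6 = 18)
(-36366 + Q(46, 33))/(3152 + 18765) = (-36366 + 18)/(3152 + 18765) = -36348/21917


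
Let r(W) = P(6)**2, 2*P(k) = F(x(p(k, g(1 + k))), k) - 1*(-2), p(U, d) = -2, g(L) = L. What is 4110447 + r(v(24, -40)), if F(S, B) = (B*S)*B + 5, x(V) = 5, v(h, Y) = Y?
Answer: 16476757/4 ≈ 4.1192e+6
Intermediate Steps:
F(S, B) = 5 + S*B**2 (F(S, B) = S*B**2 + 5 = 5 + S*B**2)
P(k) = 7/2 + 5*k**2/2 (P(k) = ((5 + 5*k**2) - 1*(-2))/2 = ((5 + 5*k**2) + 2)/2 = (7 + 5*k**2)/2 = 7/2 + 5*k**2/2)
r(W) = 34969/4 (r(W) = (7/2 + (5/2)*6**2)**2 = (7/2 + (5/2)*36)**2 = (7/2 + 90)**2 = (187/2)**2 = 34969/4)
4110447 + r(v(24, -40)) = 4110447 + 34969/4 = 16476757/4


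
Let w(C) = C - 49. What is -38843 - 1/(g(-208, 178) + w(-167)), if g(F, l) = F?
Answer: -16469431/424 ≈ -38843.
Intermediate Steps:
w(C) = -49 + C
-38843 - 1/(g(-208, 178) + w(-167)) = -38843 - 1/(-208 + (-49 - 167)) = -38843 - 1/(-208 - 216) = -38843 - 1/(-424) = -38843 - 1*(-1/424) = -38843 + 1/424 = -16469431/424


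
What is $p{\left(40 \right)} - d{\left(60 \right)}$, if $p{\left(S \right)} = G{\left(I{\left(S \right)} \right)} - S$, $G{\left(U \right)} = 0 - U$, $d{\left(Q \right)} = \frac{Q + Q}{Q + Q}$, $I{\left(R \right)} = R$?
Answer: $-81$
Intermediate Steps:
$d{\left(Q \right)} = 1$ ($d{\left(Q \right)} = \frac{2 Q}{2 Q} = 2 Q \frac{1}{2 Q} = 1$)
$G{\left(U \right)} = - U$
$p{\left(S \right)} = - 2 S$ ($p{\left(S \right)} = - S - S = - 2 S$)
$p{\left(40 \right)} - d{\left(60 \right)} = \left(-2\right) 40 - 1 = -80 - 1 = -81$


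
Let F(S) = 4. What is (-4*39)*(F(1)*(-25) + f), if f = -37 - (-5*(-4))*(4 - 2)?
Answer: 27612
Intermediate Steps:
f = -77 (f = -37 - 20*2 = -37 - 1*40 = -37 - 40 = -77)
(-4*39)*(F(1)*(-25) + f) = (-4*39)*(4*(-25) - 77) = -156*(-100 - 77) = -156*(-177) = 27612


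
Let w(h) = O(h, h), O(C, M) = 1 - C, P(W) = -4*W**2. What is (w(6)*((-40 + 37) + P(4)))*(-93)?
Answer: -31155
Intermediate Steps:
w(h) = 1 - h
(w(6)*((-40 + 37) + P(4)))*(-93) = ((1 - 1*6)*((-40 + 37) - 4*4**2))*(-93) = ((1 - 6)*(-3 - 4*16))*(-93) = -5*(-3 - 64)*(-93) = -5*(-67)*(-93) = 335*(-93) = -31155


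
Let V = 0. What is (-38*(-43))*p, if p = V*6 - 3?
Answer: -4902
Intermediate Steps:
p = -3 (p = 0*6 - 3 = 0 - 3 = -3)
(-38*(-43))*p = -38*(-43)*(-3) = 1634*(-3) = -4902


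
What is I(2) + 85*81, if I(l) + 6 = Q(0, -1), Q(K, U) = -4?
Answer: 6875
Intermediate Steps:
I(l) = -10 (I(l) = -6 - 4 = -10)
I(2) + 85*81 = -10 + 85*81 = -10 + 6885 = 6875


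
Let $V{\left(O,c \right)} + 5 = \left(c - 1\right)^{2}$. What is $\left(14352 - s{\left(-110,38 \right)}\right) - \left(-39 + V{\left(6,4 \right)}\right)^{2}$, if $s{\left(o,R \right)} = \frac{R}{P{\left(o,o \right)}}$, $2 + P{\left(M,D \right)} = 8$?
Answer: $\frac{39362}{3} \approx 13121.0$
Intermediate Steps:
$P{\left(M,D \right)} = 6$ ($P{\left(M,D \right)} = -2 + 8 = 6$)
$V{\left(O,c \right)} = -5 + \left(-1 + c\right)^{2}$ ($V{\left(O,c \right)} = -5 + \left(c - 1\right)^{2} = -5 + \left(-1 + c\right)^{2}$)
$s{\left(o,R \right)} = \frac{R}{6}$
$\left(14352 - s{\left(-110,38 \right)}\right) - \left(-39 + V{\left(6,4 \right)}\right)^{2} = \left(14352 - \frac{1}{6} \cdot 38\right) - \left(-39 - \left(5 - \left(-1 + 4\right)^{2}\right)\right)^{2} = \left(14352 - \frac{19}{3}\right) - \left(-39 - \left(5 - 3^{2}\right)\right)^{2} = \left(14352 - \frac{19}{3}\right) - \left(-39 + \left(-5 + 9\right)\right)^{2} = \frac{43037}{3} - \left(-39 + 4\right)^{2} = \frac{43037}{3} - \left(-35\right)^{2} = \frac{43037}{3} - 1225 = \frac{39362}{3}$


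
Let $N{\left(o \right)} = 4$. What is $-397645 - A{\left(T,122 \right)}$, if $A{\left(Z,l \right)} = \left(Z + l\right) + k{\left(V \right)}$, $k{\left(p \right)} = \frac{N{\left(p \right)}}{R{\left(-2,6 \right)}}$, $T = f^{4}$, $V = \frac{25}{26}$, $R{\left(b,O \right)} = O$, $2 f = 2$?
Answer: $- \frac{1193306}{3} \approx -3.9777 \cdot 10^{5}$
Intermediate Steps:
$f = 1$ ($f = \frac{1}{2} \cdot 2 = 1$)
$V = \frac{25}{26}$ ($V = 25 \cdot \frac{1}{26} = \frac{25}{26} \approx 0.96154$)
$T = 1$ ($T = 1^{4} = 1$)
$k{\left(p \right)} = \frac{2}{3}$ ($k{\left(p \right)} = \frac{4}{6} = 4 \cdot \frac{1}{6} = \frac{2}{3}$)
$A{\left(Z,l \right)} = \frac{2}{3} + Z + l$ ($A{\left(Z,l \right)} = \left(Z + l\right) + \frac{2}{3} = \frac{2}{3} + Z + l$)
$-397645 - A{\left(T,122 \right)} = -397645 - \left(\frac{2}{3} + 1 + 122\right) = -397645 - \frac{371}{3} = - \frac{1193306}{3}$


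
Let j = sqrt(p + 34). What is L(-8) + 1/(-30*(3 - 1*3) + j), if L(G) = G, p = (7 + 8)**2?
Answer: -8 + sqrt(259)/259 ≈ -7.9379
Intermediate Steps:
p = 225 (p = 15**2 = 225)
j = sqrt(259) (j = sqrt(225 + 34) = sqrt(259) ≈ 16.093)
L(-8) + 1/(-30*(3 - 1*3) + j) = -8 + 1/(-30*(3 - 1*3) + sqrt(259)) = -8 + 1/(-30*(3 - 3) + sqrt(259)) = -8 + 1/(-30*0 + sqrt(259)) = -8 + 1/(0 + sqrt(259)) = -8 + 1/(sqrt(259)) = -8 + sqrt(259)/259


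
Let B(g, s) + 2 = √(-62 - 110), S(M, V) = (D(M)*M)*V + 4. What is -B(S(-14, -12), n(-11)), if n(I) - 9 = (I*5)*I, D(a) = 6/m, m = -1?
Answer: 2 - 2*I*√43 ≈ 2.0 - 13.115*I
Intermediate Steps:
D(a) = -6 (D(a) = 6/(-1) = 6*(-1) = -6)
S(M, V) = 4 - 6*M*V (S(M, V) = (-6*M)*V + 4 = -6*M*V + 4 = 4 - 6*M*V)
n(I) = 9 + 5*I² (n(I) = 9 + (I*5)*I = 9 + (5*I)*I = 9 + 5*I²)
B(g, s) = -2 + 2*I*√43 (B(g, s) = -2 + √(-62 - 110) = -2 + √(-172) = -2 + 2*I*√43)
-B(S(-14, -12), n(-11)) = -(-2 + 2*I*√43) = 2 - 2*I*√43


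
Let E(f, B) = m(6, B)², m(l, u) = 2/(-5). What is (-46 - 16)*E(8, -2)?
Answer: -248/25 ≈ -9.9200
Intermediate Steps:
m(l, u) = -⅖ (m(l, u) = 2*(-⅕) = -⅖)
E(f, B) = 4/25 (E(f, B) = (-⅖)² = 4/25)
(-46 - 16)*E(8, -2) = (-46 - 16)*(4/25) = -62*4/25 = -248/25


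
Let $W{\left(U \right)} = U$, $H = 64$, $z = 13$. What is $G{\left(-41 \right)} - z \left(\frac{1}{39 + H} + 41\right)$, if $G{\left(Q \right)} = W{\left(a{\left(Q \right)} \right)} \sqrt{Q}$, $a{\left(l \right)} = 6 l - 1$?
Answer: $- \frac{54912}{103} - 247 i \sqrt{41} \approx -533.13 - 1581.6 i$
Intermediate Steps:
$a{\left(l \right)} = -1 + 6 l$
$G{\left(Q \right)} = \sqrt{Q} \left(-1 + 6 Q\right)$ ($G{\left(Q \right)} = \left(-1 + 6 Q\right) \sqrt{Q} = \sqrt{Q} \left(-1 + 6 Q\right)$)
$G{\left(-41 \right)} - z \left(\frac{1}{39 + H} + 41\right) = \sqrt{-41} \left(-1 + 6 \left(-41\right)\right) - 13 \left(\frac{1}{39 + 64} + 41\right) = i \sqrt{41} \left(-1 - 246\right) - 13 \left(\frac{1}{103} + 41\right) = i \sqrt{41} \left(-247\right) - 13 \left(\frac{1}{103} + 41\right) = - 247 i \sqrt{41} - 13 \cdot \frac{4224}{103} = - 247 i \sqrt{41} - \frac{54912}{103} = - \frac{54912}{103} - 247 i \sqrt{41}$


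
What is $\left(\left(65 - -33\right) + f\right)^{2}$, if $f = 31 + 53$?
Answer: $33124$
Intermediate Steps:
$f = 84$
$\left(\left(65 - -33\right) + f\right)^{2} = \left(\left(65 - -33\right) + 84\right)^{2} = \left(\left(65 + 33\right) + 84\right)^{2} = \left(98 + 84\right)^{2} = 182^{2} = 33124$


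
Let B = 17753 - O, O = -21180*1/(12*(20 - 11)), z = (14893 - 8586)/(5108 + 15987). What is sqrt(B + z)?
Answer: sqrt(71887229912035)/63285 ≈ 133.98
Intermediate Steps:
z = 6307/21095 ≈ 0.29898
O = -1765/9 (O = -21180/(12*9) = -21180/108 = -21180*1/108 = -1765/9 ≈ -196.11)
B = 161542/9 (B = 17753 - 1*(-1765/9) = 17753 + 1765/9 = 161542/9 ≈ 17949.)
sqrt(B + z) = sqrt(161542/9 + 6307/21095) = sqrt(3407785253/189855) = sqrt(71887229912035)/63285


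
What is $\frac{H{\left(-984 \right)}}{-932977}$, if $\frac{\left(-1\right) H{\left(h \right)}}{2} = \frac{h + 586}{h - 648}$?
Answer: $\frac{199}{380654616} \approx 5.2278 \cdot 10^{-7}$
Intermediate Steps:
$H{\left(h \right)} = - \frac{2 \left(586 + h\right)}{-648 + h}$ ($H{\left(h \right)} = - 2 \frac{h + 586}{h - 648} = - 2 \frac{586 + h}{-648 + h} = - \frac{2 \left(586 + h\right)}{-648 + h}$)
$\frac{H{\left(-984 \right)}}{-932977} = \frac{2 \frac{1}{-648 - 984} \left(-586 - -984\right)}{-932977} = \frac{2 \left(-586 + 984\right)}{-1632} \left(- \frac{1}{932977}\right) = 2 \left(- \frac{1}{1632}\right) 398 \left(- \frac{1}{932977}\right) = \left(- \frac{199}{408}\right) \left(- \frac{1}{932977}\right) = \frac{199}{380654616}$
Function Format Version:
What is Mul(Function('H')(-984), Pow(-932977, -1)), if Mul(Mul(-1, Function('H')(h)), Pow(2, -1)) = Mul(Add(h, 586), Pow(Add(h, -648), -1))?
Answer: Rational(199, 380654616) ≈ 5.2278e-7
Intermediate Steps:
Function('H')(h) = Mul(-2, Pow(Add(-648, h), -1), Add(586, h)) (Function('H')(h) = Mul(-2, Mul(Add(h, 586), Pow(Add(h, -648), -1))) = Mul(-2, Mul(Add(586, h), Pow(Add(-648, h), -1))) = Mul(-2, Mul(Pow(Add(-648, h), -1), Add(586, h))) = Mul(-2, Pow(Add(-648, h), -1), Add(586, h)))
Mul(Function('H')(-984), Pow(-932977, -1)) = Mul(Mul(2, Pow(Add(-648, -984), -1), Add(-586, Mul(-1, -984))), Pow(-932977, -1)) = Mul(Mul(2, Pow(-1632, -1), Add(-586, 984)), Rational(-1, 932977)) = Mul(Mul(2, Rational(-1, 1632), 398), Rational(-1, 932977)) = Mul(Rational(-199, 408), Rational(-1, 932977)) = Rational(199, 380654616)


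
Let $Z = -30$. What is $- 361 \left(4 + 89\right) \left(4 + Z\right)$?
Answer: $872898$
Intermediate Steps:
$- 361 \left(4 + 89\right) \left(4 + Z\right) = - 361 \left(4 + 89\right) \left(4 - 30\right) = - 361 \cdot 93 \left(-26\right) = \left(-361\right) \left(-2418\right) = 872898$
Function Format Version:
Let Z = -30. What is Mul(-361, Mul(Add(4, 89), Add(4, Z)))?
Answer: 872898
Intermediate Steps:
Mul(-361, Mul(Add(4, 89), Add(4, Z))) = Mul(-361, Mul(Add(4, 89), Add(4, -30))) = Mul(-361, Mul(93, -26)) = Mul(-361, -2418) = 872898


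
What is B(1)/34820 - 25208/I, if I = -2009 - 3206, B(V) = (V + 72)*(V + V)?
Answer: 17570079/3631726 ≈ 4.8379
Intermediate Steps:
B(V) = 2*V*(72 + V) (B(V) = (72 + V)*(2*V) = 2*V*(72 + V))
I = -5215
B(1)/34820 - 25208/I = (2*1*(72 + 1))/34820 - 25208/(-5215) = (2*1*73)*(1/34820) - 25208*(-1/5215) = 146*(1/34820) + 25208/5215 = 73/17410 + 25208/5215 = 17570079/3631726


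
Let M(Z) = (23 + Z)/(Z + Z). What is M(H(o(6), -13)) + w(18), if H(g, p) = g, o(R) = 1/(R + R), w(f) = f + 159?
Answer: 631/2 ≈ 315.50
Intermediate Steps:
w(f) = 159 + f
o(R) = 1/(2*R)
M(Z) = (23 + Z)/(2*Z) (M(Z) = (23 + Z)/((2*Z)) = (23 + Z)*(1/(2*Z)) = (23 + Z)/(2*Z))
M(H(o(6), -13)) + w(18) = (23 + (½)/6)/(2*(((½)/6))) + (159 + 18) = (23 + (½)*(⅙))/(2*(((½)*(⅙)))) + 177 = (23 + 1/12)/(2*(1/12)) + 177 = (½)*12*(277/12) + 177 = 277/2 + 177 = 631/2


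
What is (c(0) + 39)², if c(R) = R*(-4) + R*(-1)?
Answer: 1521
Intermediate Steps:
c(R) = -5*R (c(R) = -4*R - R = -5*R)
(c(0) + 39)² = (-5*0 + 39)² = (0 + 39)² = 39² = 1521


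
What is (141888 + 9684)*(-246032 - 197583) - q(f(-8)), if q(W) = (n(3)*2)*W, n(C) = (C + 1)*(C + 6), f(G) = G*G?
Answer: -67239617388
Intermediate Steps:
f(G) = G**2
n(C) = (1 + C)*(6 + C)
q(W) = 72*W (q(W) = ((6 + 3**2 + 7*3)*2)*W = ((6 + 9 + 21)*2)*W = (36*2)*W = 72*W)
(141888 + 9684)*(-246032 - 197583) - q(f(-8)) = (141888 + 9684)*(-246032 - 197583) - 72*(-8)**2 = 151572*(-443615) - 72*64 = -67239612780 - 1*4608 = -67239612780 - 4608 = -67239617388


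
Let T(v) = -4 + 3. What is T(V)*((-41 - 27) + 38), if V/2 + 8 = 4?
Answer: 30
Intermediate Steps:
V = -8 (V = -16 + 2*4 = -16 + 8 = -8)
T(v) = -1
T(V)*((-41 - 27) + 38) = -((-41 - 27) + 38) = -(-68 + 38) = -1*(-30) = 30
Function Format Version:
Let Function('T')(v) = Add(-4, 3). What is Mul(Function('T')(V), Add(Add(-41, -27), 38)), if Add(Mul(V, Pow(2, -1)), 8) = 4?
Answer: 30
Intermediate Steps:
V = -8 (V = Add(-16, Mul(2, 4)) = Add(-16, 8) = -8)
Function('T')(v) = -1
Mul(Function('T')(V), Add(Add(-41, -27), 38)) = Mul(-1, Add(Add(-41, -27), 38)) = Mul(-1, Add(-68, 38)) = Mul(-1, -30) = 30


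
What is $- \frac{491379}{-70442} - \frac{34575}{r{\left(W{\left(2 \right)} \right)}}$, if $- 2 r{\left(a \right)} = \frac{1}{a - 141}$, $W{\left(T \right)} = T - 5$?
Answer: $- \frac{701432767821}{70442} \approx -9.9576 \cdot 10^{6}$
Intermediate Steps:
$W{\left(T \right)} = -5 + T$
$r{\left(a \right)} = - \frac{1}{2 \left(-141 + a\right)}$ ($r{\left(a \right)} = - \frac{1}{2 \left(a - 141\right)} = - \frac{1}{2 \left(-141 + a\right)}$)
$- \frac{491379}{-70442} - \frac{34575}{r{\left(W{\left(2 \right)} \right)}} = - \frac{491379}{-70442} - \frac{34575}{\left(-1\right) \frac{1}{-282 + 2 \left(-5 + 2\right)}} = \left(-491379\right) \left(- \frac{1}{70442}\right) - \frac{34575}{\left(-1\right) \frac{1}{-282 + 2 \left(-3\right)}} = \frac{491379}{70442} - \frac{34575}{\left(-1\right) \frac{1}{-282 - 6}} = \frac{491379}{70442} - \frac{34575}{\left(-1\right) \frac{1}{-288}} = \frac{491379}{70442} - \frac{34575}{\left(-1\right) \left(- \frac{1}{288}\right)} = \frac{491379}{70442} - 34575 \frac{1}{\frac{1}{288}} = \frac{491379}{70442} - 9957600 = - \frac{701432767821}{70442}$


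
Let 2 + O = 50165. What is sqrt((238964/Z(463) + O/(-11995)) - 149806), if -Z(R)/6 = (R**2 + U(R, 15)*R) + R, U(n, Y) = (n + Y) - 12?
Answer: 2*I*sqrt(399640950755358170470)/103298541 ≈ 387.05*I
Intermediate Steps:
U(n, Y) = -12 + Y + n (U(n, Y) = (Y + n) - 12 = -12 + Y + n)
O = 50163 (O = -2 + 50165 = 50163)
Z(R) = -6*R - 6*R**2 - 6*R*(3 + R) (Z(R) = -6*((R**2 + (-12 + 15 + R)*R) + R) = -6*((R**2 + (3 + R)*R) + R) = -6*((R**2 + R*(3 + R)) + R) = -6*(R + R**2 + R*(3 + R)) = -6*R - 6*R**2 - 6*R*(3 + R))
sqrt((238964/Z(463) + O/(-11995)) - 149806) = sqrt((238964/((-12*463*(2 + 463))) + 50163/(-11995)) - 149806) = sqrt((238964/((-12*463*465)) + 50163*(-1/11995)) - 149806) = sqrt((238964/(-2583540) - 50163/11995) - 149806) = sqrt((238964*(-1/2583540) - 50163/11995) - 149806) = sqrt((-59741/645885 - 50163/11995) - 149806) = sqrt(-1324644902/309895623 - 149806) = sqrt(-46425548344040/309895623) = 2*I*sqrt(399640950755358170470)/103298541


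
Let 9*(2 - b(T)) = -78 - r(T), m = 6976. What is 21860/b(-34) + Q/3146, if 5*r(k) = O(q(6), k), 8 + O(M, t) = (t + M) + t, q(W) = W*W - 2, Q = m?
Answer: 258147974/114829 ≈ 2248.1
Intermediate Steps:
Q = 6976
q(W) = -2 + W² (q(W) = W² - 2 = -2 + W²)
O(M, t) = -8 + M + 2*t (O(M, t) = -8 + ((t + M) + t) = -8 + ((M + t) + t) = -8 + (M + 2*t) = -8 + M + 2*t)
r(k) = 26/5 + 2*k/5 (r(k) = (-8 + (-2 + 6²) + 2*k)/5 = (-8 + (-2 + 36) + 2*k)/5 = (-8 + 34 + 2*k)/5 = (26 + 2*k)/5 = 26/5 + 2*k/5)
b(T) = 506/45 + 2*T/45 (b(T) = 2 - (-78 - (26/5 + 2*T/5))/9 = 2 - (-78 + (-26/5 - 2*T/5))/9 = 2 - (-416/5 - 2*T/5)/9 = 2 + (416/45 + 2*T/45) = 506/45 + 2*T/45)
21860/b(-34) + Q/3146 = 21860/(506/45 + (2/45)*(-34)) + 6976/3146 = 21860/(506/45 - 68/45) + 6976*(1/3146) = 21860/(146/15) + 3488/1573 = 21860*(15/146) + 3488/1573 = 163950/73 + 3488/1573 = 258147974/114829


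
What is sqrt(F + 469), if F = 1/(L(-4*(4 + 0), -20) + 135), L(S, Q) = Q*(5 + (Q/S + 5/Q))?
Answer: 2*sqrt(26385)/15 ≈ 21.658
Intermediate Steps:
L(S, Q) = Q*(5 + 5/Q + Q/S) (L(S, Q) = Q*(5 + (5/Q + Q/S)) = Q*(5 + 5/Q + Q/S))
F = 1/15 (F = 1/((5 + 5*(-20) + (-20)**2/((-4*(4 + 0)))) + 135) = 1/((5 - 100 + 400/((-4*4))) + 135) = 1/((5 - 100 + 400/(-16)) + 135) = 1/((5 - 100 + 400*(-1/16)) + 135) = 1/((5 - 100 - 25) + 135) = 1/(-120 + 135) = 1/15 ≈ 0.066667)
sqrt(F + 469) = sqrt(1/15 + 469) = sqrt(7036/15) = 2*sqrt(26385)/15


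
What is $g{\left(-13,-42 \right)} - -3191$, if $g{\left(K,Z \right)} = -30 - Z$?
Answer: $3203$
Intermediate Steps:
$g{\left(-13,-42 \right)} - -3191 = \left(-30 - -42\right) - -3191 = \left(-30 + 42\right) + 3191 = 12 + 3191 = 3203$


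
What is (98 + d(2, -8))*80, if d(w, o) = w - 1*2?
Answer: 7840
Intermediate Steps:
d(w, o) = -2 + w (d(w, o) = w - 2 = -2 + w)
(98 + d(2, -8))*80 = (98 + (-2 + 2))*80 = (98 + 0)*80 = 98*80 = 7840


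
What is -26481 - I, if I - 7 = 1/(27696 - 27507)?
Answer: -5006233/189 ≈ -26488.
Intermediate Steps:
I = 1324/189 (I = 7 + 1/(27696 - 27507) = 7 + 1/189 = 1324/189 ≈ 7.0053)
-26481 - I = -26481 - 1*1324/189 = -26481 - 1324/189 = -5006233/189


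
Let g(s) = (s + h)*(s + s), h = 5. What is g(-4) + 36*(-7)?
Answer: -260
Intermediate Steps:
g(s) = 2*s*(5 + s) (g(s) = (s + 5)*(s + s) = (5 + s)*(2*s) = 2*s*(5 + s))
g(-4) + 36*(-7) = 2*(-4)*(5 - 4) + 36*(-7) = 2*(-4)*1 - 252 = -8 - 252 = -260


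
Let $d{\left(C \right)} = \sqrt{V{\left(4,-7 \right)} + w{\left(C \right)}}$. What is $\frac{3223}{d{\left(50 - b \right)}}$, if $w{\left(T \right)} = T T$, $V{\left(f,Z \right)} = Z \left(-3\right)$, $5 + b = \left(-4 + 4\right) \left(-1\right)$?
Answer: $\frac{3223 \sqrt{3046}}{3046} \approx 58.398$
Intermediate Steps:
$b = -5$ ($b = -5 + \left(-4 + 4\right) \left(-1\right) = -5 + 0 \left(-1\right) = -5 + 0 = -5$)
$V{\left(f,Z \right)} = - 3 Z$
$w{\left(T \right)} = T^{2}$
$d{\left(C \right)} = \sqrt{21 + C^{2}}$ ($d{\left(C \right)} = \sqrt{\left(-3\right) \left(-7\right) + C^{2}} = \sqrt{21 + C^{2}}$)
$\frac{3223}{d{\left(50 - b \right)}} = \frac{3223}{\sqrt{21 + \left(50 - -5\right)^{2}}} = \frac{3223}{\sqrt{21 + \left(50 + 5\right)^{2}}} = \frac{3223}{\sqrt{21 + 55^{2}}} = \frac{3223}{\sqrt{21 + 3025}} = \frac{3223}{\sqrt{3046}} = 3223 \frac{\sqrt{3046}}{3046} = \frac{3223 \sqrt{3046}}{3046}$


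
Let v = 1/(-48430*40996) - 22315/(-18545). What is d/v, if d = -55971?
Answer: -412169501589406920/8861002113931 ≈ -46515.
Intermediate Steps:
v = 8861002113931/7363983162520 (v = -1/48430*1/40996 - 22315*(-1/18545) = -1/1985436280 + 4463/3709 = 8861002113931/7363983162520 ≈ 1.2033)
d/v = -55971/8861002113931/7363983162520 = -55971*7363983162520/8861002113931 = -412169501589406920/8861002113931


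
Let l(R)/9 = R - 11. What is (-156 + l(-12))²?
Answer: 131769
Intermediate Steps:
l(R) = -99 + 9*R (l(R) = 9*(R - 11) = 9*(-11 + R) = -99 + 9*R)
(-156 + l(-12))² = (-156 + (-99 + 9*(-12)))² = (-156 + (-99 - 108))² = (-156 - 207)² = (-363)² = 131769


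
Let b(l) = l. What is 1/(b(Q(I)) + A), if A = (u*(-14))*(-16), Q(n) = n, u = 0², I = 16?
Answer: 1/16 ≈ 0.062500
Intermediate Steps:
u = 0
A = 0 (A = (0*(-14))*(-16) = 0*(-16) = 0)
1/(b(Q(I)) + A) = 1/(16 + 0) = 1/16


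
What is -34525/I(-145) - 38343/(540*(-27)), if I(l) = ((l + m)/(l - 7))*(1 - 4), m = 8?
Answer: 8503186997/665820 ≈ 12771.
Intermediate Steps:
I(l) = -3*(8 + l)/(-7 + l) (I(l) = ((l + 8)/(l - 7))*(1 - 4) = ((8 + l)/(-7 + l))*(-3) = -3*(8 + l)/(-7 + l))
-34525/I(-145) - 38343/(540*(-27)) = -34525*(-7 - 145)/(3*(-8 - 1*(-145))) - 38343/(540*(-27)) = -34525*(-152/(3*(-8 + 145))) - 38343/(-14580) = -34525/(3*(-1/152)*137) - 38343*(-1/14580) = -34525/(-411/152) + 12781/4860 = -34525*(-152/411) + 12781/4860 = 5247800/411 + 12781/4860 = 8503186997/665820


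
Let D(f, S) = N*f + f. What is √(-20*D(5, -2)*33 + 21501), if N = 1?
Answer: √14901 ≈ 122.07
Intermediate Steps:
D(f, S) = 2*f (D(f, S) = 1*f + f = f + f = 2*f)
√(-20*D(5, -2)*33 + 21501) = √(-40*5*33 + 21501) = √(-20*10*33 + 21501) = √(-200*33 + 21501) = √(-6600 + 21501) = √14901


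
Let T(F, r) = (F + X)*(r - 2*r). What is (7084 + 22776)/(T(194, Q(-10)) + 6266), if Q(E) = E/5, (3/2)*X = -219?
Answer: 14930/3181 ≈ 4.6935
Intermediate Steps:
X = -146 (X = (2/3)*(-219) = -146)
Q(E) = E/5 (Q(E) = E*(1/5) = E/5)
T(F, r) = -r*(-146 + F) (T(F, r) = (F - 146)*(r - 2*r) = (-146 + F)*(-r) = -r*(-146 + F))
(7084 + 22776)/(T(194, Q(-10)) + 6266) = (7084 + 22776)/(((1/5)*(-10))*(146 - 1*194) + 6266) = 29860/(-2*(146 - 194) + 6266) = 29860/(-2*(-48) + 6266) = 29860/(96 + 6266) = 29860/6362 = 29860*(1/6362) = 14930/3181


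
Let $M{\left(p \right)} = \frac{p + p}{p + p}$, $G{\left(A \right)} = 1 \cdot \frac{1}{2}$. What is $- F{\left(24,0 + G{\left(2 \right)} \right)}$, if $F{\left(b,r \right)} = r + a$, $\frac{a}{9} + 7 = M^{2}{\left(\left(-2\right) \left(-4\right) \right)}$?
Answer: $\frac{107}{2} \approx 53.5$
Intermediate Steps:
$G{\left(A \right)} = \frac{1}{2}$ ($G{\left(A \right)} = 1 \cdot \frac{1}{2} = \frac{1}{2}$)
$M{\left(p \right)} = 1$ ($M{\left(p \right)} = \frac{2 p}{2 p} = 2 p \frac{1}{2 p} = 1$)
$a = -54$ ($a = -63 + 9 \cdot 1^{2} = -63 + 9 \cdot 1 = -63 + 9 = -54$)
$F{\left(b,r \right)} = -54 + r$ ($F{\left(b,r \right)} = r - 54 = -54 + r$)
$- F{\left(24,0 + G{\left(2 \right)} \right)} = - (-54 + \left(0 + \frac{1}{2}\right)) = - (-54 + \frac{1}{2}) = \left(-1\right) \left(- \frac{107}{2}\right) = \frac{107}{2}$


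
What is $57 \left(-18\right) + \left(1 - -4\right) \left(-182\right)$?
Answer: $-1936$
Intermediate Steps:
$57 \left(-18\right) + \left(1 - -4\right) \left(-182\right) = -1026 + \left(1 + 4\right) \left(-182\right) = -1026 + 5 \left(-182\right) = -1026 - 910 = -1936$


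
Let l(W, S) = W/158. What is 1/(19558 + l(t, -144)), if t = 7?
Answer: 158/3090171 ≈ 5.1130e-5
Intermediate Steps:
l(W, S) = W/158 (l(W, S) = W*(1/158) = W/158)
1/(19558 + l(t, -144)) = 1/(19558 + (1/158)*7) = 1/(19558 + 7/158) = 1/(3090171/158) = 158/3090171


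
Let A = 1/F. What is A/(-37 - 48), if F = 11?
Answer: -1/935 ≈ -0.0010695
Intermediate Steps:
A = 1/11 ≈ 0.090909
A/(-37 - 48) = (1/11)/(-37 - 48) = (1/11)/(-85) = -1/85*1/11 = -1/935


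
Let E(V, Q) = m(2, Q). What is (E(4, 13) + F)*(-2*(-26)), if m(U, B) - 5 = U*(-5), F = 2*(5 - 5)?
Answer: -260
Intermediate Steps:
F = 0 (F = 2*0 = 0)
m(U, B) = 5 - 5*U (m(U, B) = 5 + U*(-5) = 5 - 5*U)
E(V, Q) = -5 (E(V, Q) = 5 - 5*2 = 5 - 10 = -5)
(E(4, 13) + F)*(-2*(-26)) = (-5 + 0)*(-2*(-26)) = -5*52 = -260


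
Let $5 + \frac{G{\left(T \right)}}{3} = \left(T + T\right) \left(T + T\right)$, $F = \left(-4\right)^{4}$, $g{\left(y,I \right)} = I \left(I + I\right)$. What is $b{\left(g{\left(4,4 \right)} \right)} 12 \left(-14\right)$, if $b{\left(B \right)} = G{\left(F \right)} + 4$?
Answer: $-132118728$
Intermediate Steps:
$g{\left(y,I \right)} = 2 I^{2}$ ($g{\left(y,I \right)} = I 2 I = 2 I^{2}$)
$F = 256$
$G{\left(T \right)} = -15 + 12 T^{2}$ ($G{\left(T \right)} = -15 + 3 \left(T + T\right) \left(T + T\right) = -15 + 3 \cdot 2 T 2 T = -15 + 3 \cdot 4 T^{2} = -15 + 12 T^{2}$)
$b{\left(B \right)} = 786421$ ($b{\left(B \right)} = \left(-15 + 12 \cdot 256^{2}\right) + 4 = \left(-15 + 12 \cdot 65536\right) + 4 = \left(-15 + 786432\right) + 4 = 786417 + 4 = 786421$)
$b{\left(g{\left(4,4 \right)} \right)} 12 \left(-14\right) = 786421 \cdot 12 \left(-14\right) = 9437052 \left(-14\right) = -132118728$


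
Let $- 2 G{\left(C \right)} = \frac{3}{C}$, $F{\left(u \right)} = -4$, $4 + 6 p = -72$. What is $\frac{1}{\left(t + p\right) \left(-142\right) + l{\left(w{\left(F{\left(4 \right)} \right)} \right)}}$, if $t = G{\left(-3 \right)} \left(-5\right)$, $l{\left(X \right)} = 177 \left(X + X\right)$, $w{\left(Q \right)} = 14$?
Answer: $\frac{3}{21329} \approx 0.00014065$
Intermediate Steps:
$p = - \frac{38}{3}$ ($p = - \frac{2}{3} + \frac{1}{6} \left(-72\right) = - \frac{2}{3} - 12 = - \frac{38}{3} \approx -12.667$)
$l{\left(X \right)} = 354 X$ ($l{\left(X \right)} = 177 \cdot 2 X = 354 X$)
$G{\left(C \right)} = - \frac{3}{2 C}$ ($G{\left(C \right)} = - \frac{3 \frac{1}{C}}{2} = - \frac{3}{2 C}$)
$t = - \frac{5}{2}$ ($t = - \frac{3}{2 \left(-3\right)} \left(-5\right) = \left(- \frac{3}{2}\right) \left(- \frac{1}{3}\right) \left(-5\right) = \frac{1}{2} \left(-5\right) = - \frac{5}{2} \approx -2.5$)
$\frac{1}{\left(t + p\right) \left(-142\right) + l{\left(w{\left(F{\left(4 \right)} \right)} \right)}} = \frac{1}{\left(- \frac{5}{2} - \frac{38}{3}\right) \left(-142\right) + 354 \cdot 14} = \frac{1}{\left(- \frac{91}{6}\right) \left(-142\right) + 4956} = \frac{1}{\frac{6461}{3} + 4956} = \frac{1}{\frac{21329}{3}} = \frac{3}{21329}$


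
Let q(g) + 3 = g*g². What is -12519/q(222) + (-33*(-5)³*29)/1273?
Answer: 436268857146/4642650095 ≈ 93.970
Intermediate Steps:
q(g) = -3 + g³ (q(g) = -3 + g*g² = -3 + g³)
-12519/q(222) + (-33*(-5)³*29)/1273 = -12519/(-3 + 222³) + (-33*(-5)³*29)/1273 = -12519/(-3 + 10941048) + (-33*(-125)*29)*(1/1273) = -12519/10941045 + (4125*29)*(1/1273) = -12519*1/10941045 + 119625*(1/1273) = -4173/3647015 + 119625/1273 = 436268857146/4642650095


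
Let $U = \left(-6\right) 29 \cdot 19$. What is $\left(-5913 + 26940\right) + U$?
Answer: $17721$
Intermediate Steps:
$U = -3306$ ($U = \left(-174\right) 19 = -3306$)
$\left(-5913 + 26940\right) + U = \left(-5913 + 26940\right) - 3306 = 21027 - 3306 = 17721$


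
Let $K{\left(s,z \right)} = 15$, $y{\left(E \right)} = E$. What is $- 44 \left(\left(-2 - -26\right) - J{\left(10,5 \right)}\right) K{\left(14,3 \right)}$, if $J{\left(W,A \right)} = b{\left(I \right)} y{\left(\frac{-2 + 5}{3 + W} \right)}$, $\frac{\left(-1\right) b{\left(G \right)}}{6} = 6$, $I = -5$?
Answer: $- \frac{277200}{13} \approx -21323.0$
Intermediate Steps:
$b{\left(G \right)} = -36$ ($b{\left(G \right)} = \left(-6\right) 6 = -36$)
$J{\left(W,A \right)} = - \frac{108}{3 + W}$ ($J{\left(W,A \right)} = - 36 \frac{-2 + 5}{3 + W} = - 36 \frac{3}{3 + W} = - \frac{108}{3 + W}$)
$- 44 \left(\left(-2 - -26\right) - J{\left(10,5 \right)}\right) K{\left(14,3 \right)} = - 44 \left(\left(-2 - -26\right) - - \frac{108}{3 + 10}\right) 15 = - 44 \left(\left(-2 + 26\right) - - \frac{108}{13}\right) 15 = - 44 \left(24 - \left(-108\right) \frac{1}{13}\right) 15 = - 44 \left(24 - - \frac{108}{13}\right) 15 = - 44 \left(24 + \frac{108}{13}\right) 15 = \left(-44\right) \frac{420}{13} \cdot 15 = \left(- \frac{18480}{13}\right) 15 = - \frac{277200}{13}$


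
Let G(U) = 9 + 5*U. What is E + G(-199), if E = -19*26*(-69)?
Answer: 33100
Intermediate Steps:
E = 34086 (E = -494*(-69) = 34086)
E + G(-199) = 34086 + (9 + 5*(-199)) = 34086 + (9 - 995) = 34086 - 986 = 33100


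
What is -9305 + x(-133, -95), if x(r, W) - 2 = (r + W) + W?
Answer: -9626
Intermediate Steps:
x(r, W) = 2 + r + 2*W (x(r, W) = 2 + ((r + W) + W) = 2 + ((W + r) + W) = 2 + (r + 2*W) = 2 + r + 2*W)
-9305 + x(-133, -95) = -9305 + (2 - 133 + 2*(-95)) = -9305 + (2 - 133 - 190) = -9305 - 321 = -9626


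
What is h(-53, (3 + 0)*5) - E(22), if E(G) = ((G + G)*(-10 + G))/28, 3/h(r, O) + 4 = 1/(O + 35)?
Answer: -27318/1393 ≈ -19.611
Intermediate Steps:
h(r, O) = 3/(-4 + 1/(35 + O)) (h(r, O) = 3/(-4 + 1/(O + 35)) = 3/(-4 + 1/(35 + O)))
E(G) = G*(-10 + G)/14 (E(G) = ((2*G)*(-10 + G))*(1/28) = (2*G*(-10 + G))*(1/28) = G*(-10 + G)/14)
h(-53, (3 + 0)*5) - E(22) = 3*(-35 - (3 + 0)*5)/(139 + 4*((3 + 0)*5)) - 22*(-10 + 22)/14 = 3*(-35 - 3*5)/(139 + 4*(3*5)) - 22*12/14 = 3*(-35 - 1*15)/(139 + 4*15) - 1*132/7 = 3*(-35 - 15)/(139 + 60) - 132/7 = 3*(-50)/199 - 132/7 = 3*(1/199)*(-50) - 132/7 = -150/199 - 132/7 = -27318/1393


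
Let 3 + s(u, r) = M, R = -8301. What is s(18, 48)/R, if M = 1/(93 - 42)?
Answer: 152/423351 ≈ 0.00035904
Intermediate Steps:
M = 1/51 ≈ 0.019608
s(u, r) = -152/51 (s(u, r) = -3 + 1/51 = -152/51)
s(18, 48)/R = -152/51/(-8301) = -152/51*(-1/8301) = 152/423351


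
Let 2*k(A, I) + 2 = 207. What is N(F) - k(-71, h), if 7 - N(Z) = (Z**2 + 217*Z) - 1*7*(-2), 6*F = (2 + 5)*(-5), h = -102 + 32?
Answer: 40403/36 ≈ 1122.3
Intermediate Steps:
h = -70
k(A, I) = 205/2 (k(A, I) = -1 + (1/2)*207 = -1 + 207/2 = 205/2)
F = -35/6 (F = ((2 + 5)*(-5))/6 = (7*(-5))/6 = (1/6)*(-35) = -35/6 ≈ -5.8333)
N(Z) = -7 - Z**2 - 217*Z (N(Z) = 7 - ((Z**2 + 217*Z) - 1*7*(-2)) = 7 - ((Z**2 + 217*Z) - 7*(-2)) = 7 - ((Z**2 + 217*Z) + 14) = 7 - (14 + Z**2 + 217*Z) = 7 + (-14 - Z**2 - 217*Z) = -7 - Z**2 - 217*Z)
N(F) - k(-71, h) = (-7 - (-35/6)**2 - 217*(-35/6)) - 1*205/2 = (-7 - 1*1225/36 + 7595/6) - 205/2 = (-7 - 1225/36 + 7595/6) - 205/2 = 44093/36 - 205/2 = 40403/36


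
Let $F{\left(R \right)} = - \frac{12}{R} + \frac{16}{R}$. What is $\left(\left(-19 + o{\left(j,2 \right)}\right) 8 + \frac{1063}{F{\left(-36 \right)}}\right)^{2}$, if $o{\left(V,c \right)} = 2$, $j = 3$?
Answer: $94148209$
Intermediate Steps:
$F{\left(R \right)} = \frac{4}{R}$
$\left(\left(-19 + o{\left(j,2 \right)}\right) 8 + \frac{1063}{F{\left(-36 \right)}}\right)^{2} = \left(\left(-19 + 2\right) 8 + \frac{1063}{4 \frac{1}{-36}}\right)^{2} = \left(\left(-17\right) 8 + \frac{1063}{4 \left(- \frac{1}{36}\right)}\right)^{2} = \left(-136 + \frac{1063}{- \frac{1}{9}}\right)^{2} = \left(-136 + 1063 \left(-9\right)\right)^{2} = \left(-136 - 9567\right)^{2} = \left(-9703\right)^{2} = 94148209$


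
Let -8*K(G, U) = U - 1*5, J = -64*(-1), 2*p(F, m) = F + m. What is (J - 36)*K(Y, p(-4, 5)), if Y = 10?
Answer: 63/4 ≈ 15.750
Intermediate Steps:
p(F, m) = F/2 + m/2 (p(F, m) = (F + m)/2 = F/2 + m/2)
J = 64
K(G, U) = 5/8 - U/8 (K(G, U) = -(U - 1*5)/8 = -(U - 5)/8 = -(-5 + U)/8 = 5/8 - U/8)
(J - 36)*K(Y, p(-4, 5)) = (64 - 36)*(5/8 - ((½)*(-4) + (½)*5)/8) = 28*(5/8 - (-2 + 5/2)/8) = 28*(5/8 - ⅛*½) = 28*(5/8 - 1/16) = 28*(9/16) = 63/4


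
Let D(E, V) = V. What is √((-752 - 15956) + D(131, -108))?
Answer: 4*I*√1051 ≈ 129.68*I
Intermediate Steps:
√((-752 - 15956) + D(131, -108)) = √((-752 - 15956) - 108) = √(-16708 - 108) = √(-16816) = 4*I*√1051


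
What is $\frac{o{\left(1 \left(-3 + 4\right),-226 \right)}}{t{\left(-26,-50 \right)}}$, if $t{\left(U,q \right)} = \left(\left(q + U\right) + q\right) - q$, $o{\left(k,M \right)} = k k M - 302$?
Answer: $\frac{132}{19} \approx 6.9474$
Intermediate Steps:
$o{\left(k,M \right)} = -302 + M k^{2}$ ($o{\left(k,M \right)} = k^{2} M - 302 = M k^{2} - 302 = -302 + M k^{2}$)
$t{\left(U,q \right)} = U + q$ ($t{\left(U,q \right)} = \left(\left(U + q\right) + q\right) - q = \left(U + 2 q\right) - q = U + q$)
$\frac{o{\left(1 \left(-3 + 4\right),-226 \right)}}{t{\left(-26,-50 \right)}} = \frac{-302 - 226 \left(1 \left(-3 + 4\right)\right)^{2}}{-26 - 50} = \frac{-302 - 226 \left(1 \cdot 1\right)^{2}}{-76} = \left(-302 - 226 \cdot 1^{2}\right) \left(- \frac{1}{76}\right) = \left(-302 - 226\right) \left(- \frac{1}{76}\right) = \left(-528\right) \left(- \frac{1}{76}\right) = \frac{132}{19}$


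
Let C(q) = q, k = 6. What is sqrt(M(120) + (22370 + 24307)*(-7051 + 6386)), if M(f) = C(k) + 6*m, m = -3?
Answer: 3*I*sqrt(3448913) ≈ 5571.4*I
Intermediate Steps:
M(f) = -12 (M(f) = 6 + 6*(-3) = 6 - 18 = -12)
sqrt(M(120) + (22370 + 24307)*(-7051 + 6386)) = sqrt(-12 + (22370 + 24307)*(-7051 + 6386)) = sqrt(-12 + 46677*(-665)) = sqrt(-12 - 31040205) = sqrt(-31040217) = 3*I*sqrt(3448913)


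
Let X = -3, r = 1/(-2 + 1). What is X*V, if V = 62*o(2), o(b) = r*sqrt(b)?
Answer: 186*sqrt(2) ≈ 263.04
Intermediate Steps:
r = -1 (r = 1/(-1) = -1)
o(b) = -sqrt(b)
V = -62*sqrt(2) (V = 62*(-sqrt(2)) = -62*sqrt(2) ≈ -87.681)
X*V = -(-186)*sqrt(2) = 186*sqrt(2)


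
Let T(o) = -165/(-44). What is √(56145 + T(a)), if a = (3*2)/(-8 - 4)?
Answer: 3*√24955/2 ≈ 236.96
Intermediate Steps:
a = -½ (a = 6/(-12) = 6*(-1/12) = -½ ≈ -0.50000)
T(o) = 15/4 (T(o) = -165*(-1/44) = 15/4)
√(56145 + T(a)) = √(56145 + 15/4) = √(224595/4) = 3*√24955/2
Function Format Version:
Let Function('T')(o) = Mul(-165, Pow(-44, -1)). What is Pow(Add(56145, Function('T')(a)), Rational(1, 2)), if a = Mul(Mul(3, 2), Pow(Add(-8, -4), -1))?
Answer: Mul(Rational(3, 2), Pow(24955, Rational(1, 2))) ≈ 236.96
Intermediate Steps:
a = Rational(-1, 2) (a = Mul(6, Pow(-12, -1)) = Mul(6, Rational(-1, 12)) = Rational(-1, 2) ≈ -0.50000)
Function('T')(o) = Rational(15, 4) (Function('T')(o) = Mul(-165, Rational(-1, 44)) = Rational(15, 4))
Pow(Add(56145, Function('T')(a)), Rational(1, 2)) = Pow(Add(56145, Rational(15, 4)), Rational(1, 2)) = Pow(Rational(224595, 4), Rational(1, 2)) = Mul(Rational(3, 2), Pow(24955, Rational(1, 2)))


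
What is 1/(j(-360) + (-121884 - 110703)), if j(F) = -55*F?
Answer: -1/212787 ≈ -4.6995e-6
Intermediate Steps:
1/(j(-360) + (-121884 - 110703)) = 1/(-55*(-360) + (-121884 - 110703)) = 1/(19800 - 232587) = 1/(-212787) = -1/212787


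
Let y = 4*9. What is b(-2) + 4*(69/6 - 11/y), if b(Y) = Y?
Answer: 385/9 ≈ 42.778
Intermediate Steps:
y = 36
b(-2) + 4*(69/6 - 11/y) = -2 + 4*(69/6 - 11/36) = -2 + 4*(69*(⅙) - 11*1/36) = -2 + 4*(23/2 - 11/36) = -2 + 4*(403/36) = -2 + 403/9 = 385/9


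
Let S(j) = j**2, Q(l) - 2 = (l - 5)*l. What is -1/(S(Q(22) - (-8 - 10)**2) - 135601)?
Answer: 1/132897 ≈ 7.5246e-6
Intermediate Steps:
Q(l) = 2 + l*(-5 + l) (Q(l) = 2 + (l - 5)*l = 2 + (-5 + l)*l = 2 + l*(-5 + l))
-1/(S(Q(22) - (-8 - 10)**2) - 135601) = -1/(((2 + 22**2 - 5*22) - (-8 - 10)**2)**2 - 135601) = -1/(((2 + 484 - 110) - 1*(-18)**2)**2 - 135601) = -1/((376 - 1*324)**2 - 135601) = -1/((376 - 324)**2 - 135601) = -1/(52**2 - 135601) = -1/(2704 - 135601) = -1/(-132897) = -1*(-1/132897) = 1/132897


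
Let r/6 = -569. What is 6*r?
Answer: -20484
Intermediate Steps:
r = -3414 (r = 6*(-569) = -3414)
6*r = 6*(-3414) = -20484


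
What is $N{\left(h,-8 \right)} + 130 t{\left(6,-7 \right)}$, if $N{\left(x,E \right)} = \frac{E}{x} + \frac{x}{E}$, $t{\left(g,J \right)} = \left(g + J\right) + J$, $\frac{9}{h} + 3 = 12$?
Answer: $- \frac{8385}{8} \approx -1048.1$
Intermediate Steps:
$h = 1$ ($h = \frac{9}{-3 + 12} = \frac{9}{9} = 9 \cdot \frac{1}{9} = 1$)
$t{\left(g,J \right)} = g + 2 J$ ($t{\left(g,J \right)} = \left(J + g\right) + J = g + 2 J$)
$N{\left(h,-8 \right)} + 130 t{\left(6,-7 \right)} = \left(- \frac{8}{1} + 1 \frac{1}{-8}\right) + 130 \left(6 + 2 \left(-7\right)\right) = \left(\left(-8\right) 1 + 1 \left(- \frac{1}{8}\right)\right) + 130 \left(6 - 14\right) = \left(-8 - \frac{1}{8}\right) + 130 \left(-8\right) = - \frac{65}{8} - 1040 = - \frac{8385}{8}$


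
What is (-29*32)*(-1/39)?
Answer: 928/39 ≈ 23.795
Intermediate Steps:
(-29*32)*(-1/39) = -(-928)/39 = -928*(-1/39) = 928/39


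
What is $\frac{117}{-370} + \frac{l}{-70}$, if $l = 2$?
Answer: $- \frac{893}{2590} \approx -0.34479$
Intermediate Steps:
$\frac{117}{-370} + \frac{l}{-70} = \frac{117}{-370} + \frac{2}{-70} = 117 \left(- \frac{1}{370}\right) + 2 \left(- \frac{1}{70}\right) = - \frac{117}{370} - \frac{1}{35} = - \frac{893}{2590}$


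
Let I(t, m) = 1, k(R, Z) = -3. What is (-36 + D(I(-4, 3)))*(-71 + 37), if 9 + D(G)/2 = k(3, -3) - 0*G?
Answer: 2040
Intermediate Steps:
D(G) = -24 (D(G) = -18 + 2*(-3 - 0*G) = -18 + 2*(-3 - 1*0) = -18 + 2*(-3 + 0) = -18 + 2*(-3) = -18 - 6 = -24)
(-36 + D(I(-4, 3)))*(-71 + 37) = (-36 - 24)*(-71 + 37) = -60*(-34) = 2040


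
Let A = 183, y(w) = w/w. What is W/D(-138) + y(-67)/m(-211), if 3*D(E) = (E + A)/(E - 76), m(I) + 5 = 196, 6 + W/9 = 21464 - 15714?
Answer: -704340763/955 ≈ -7.3753e+5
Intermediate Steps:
y(w) = 1
W = 51696 (W = -54 + 9*(21464 - 15714) = -54 + 9*5750 = -54 + 51750 = 51696)
m(I) = 191 (m(I) = -5 + 196 = 191)
D(E) = (183 + E)/(3*(-76 + E)) (D(E) = ((E + 183)/(E - 76))/3 = ((183 + E)/(-76 + E))/3 = (183 + E)/(3*(-76 + E)))
W/D(-138) + y(-67)/m(-211) = 51696/(((183 - 138)/(3*(-76 - 138)))) + 1/191 = 51696/(((⅓)*45/(-214))) + 1*(1/191) = 51696/(((⅓)*(-1/214)*45)) + 1/191 = 51696/(-15/214) + 1/191 = 51696*(-214/15) + 1/191 = -3687648/5 + 1/191 = -704340763/955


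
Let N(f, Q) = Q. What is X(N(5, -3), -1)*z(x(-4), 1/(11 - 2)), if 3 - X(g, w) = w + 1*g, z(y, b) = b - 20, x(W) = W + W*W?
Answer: -1253/9 ≈ -139.22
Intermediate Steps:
x(W) = W + W²
z(y, b) = -20 + b
X(g, w) = 3 - g - w (X(g, w) = 3 - (w + 1*g) = 3 - (w + g) = 3 - (g + w) = 3 + (-g - w) = 3 - g - w)
X(N(5, -3), -1)*z(x(-4), 1/(11 - 2)) = (3 - 1*(-3) - 1*(-1))*(-20 + 1/(11 - 2)) = (3 + 3 + 1)*(-20 + 1/9) = 7*(-20 + ⅑) = 7*(-179/9) = -1253/9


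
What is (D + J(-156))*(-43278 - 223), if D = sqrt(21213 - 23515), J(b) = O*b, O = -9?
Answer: -61075404 - 43501*I*sqrt(2302) ≈ -6.1075e+7 - 2.0871e+6*I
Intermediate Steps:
J(b) = -9*b
D = I*sqrt(2302) (D = sqrt(-2302) = I*sqrt(2302) ≈ 47.979*I)
(D + J(-156))*(-43278 - 223) = (I*sqrt(2302) - 9*(-156))*(-43278 - 223) = (I*sqrt(2302) + 1404)*(-43501) = (1404 + I*sqrt(2302))*(-43501) = -61075404 - 43501*I*sqrt(2302)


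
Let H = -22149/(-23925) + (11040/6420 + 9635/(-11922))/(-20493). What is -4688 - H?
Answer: -88868898038870891/18952933630950 ≈ -4688.9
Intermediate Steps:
H = 17545176977291/18952933630950 (H = -22149*(-1/23925) + (11040*(1/6420) + 9635*(-1/11922))*(-1/20493) = 7383/7975 + (184/107 - 9635/11922)*(-1/20493) = 7383/7975 + (1162703/1275654)*(-1/20493) = 7383/7975 - 1162703/26141977422 = 17545176977291/18952933630950 ≈ 0.92572)
-4688 - H = -4688 - 1*17545176977291/18952933630950 = -4688 - 17545176977291/18952933630950 = -88868898038870891/18952933630950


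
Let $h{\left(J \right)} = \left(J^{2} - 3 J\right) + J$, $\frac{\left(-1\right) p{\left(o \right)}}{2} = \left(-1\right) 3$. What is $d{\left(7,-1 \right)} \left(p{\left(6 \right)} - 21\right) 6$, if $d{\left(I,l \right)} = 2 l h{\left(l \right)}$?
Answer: $540$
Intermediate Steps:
$p{\left(o \right)} = 6$ ($p{\left(o \right)} = - 2 \left(\left(-1\right) 3\right) = \left(-2\right) \left(-3\right) = 6$)
$h{\left(J \right)} = J^{2} - 2 J$
$d{\left(I,l \right)} = 2 l^{2} \left(-2 + l\right)$ ($d{\left(I,l \right)} = 2 l l \left(-2 + l\right) = 2 l^{2} \left(-2 + l\right)$)
$d{\left(7,-1 \right)} \left(p{\left(6 \right)} - 21\right) 6 = 2 \left(-1\right)^{2} \left(-2 - 1\right) \left(6 - 21\right) 6 = 2 \cdot 1 \left(-3\right) \left(-15\right) 6 = \left(-6\right) \left(-15\right) 6 = 90 \cdot 6 = 540$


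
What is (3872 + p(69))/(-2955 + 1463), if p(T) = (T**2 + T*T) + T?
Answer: -13463/1492 ≈ -9.0235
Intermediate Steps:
p(T) = T + 2*T**2 (p(T) = (T**2 + T**2) + T = 2*T**2 + T = T + 2*T**2)
(3872 + p(69))/(-2955 + 1463) = (3872 + 69*(1 + 2*69))/(-2955 + 1463) = (3872 + 69*(1 + 138))/(-1492) = (3872 + 69*139)*(-1/1492) = (3872 + 9591)*(-1/1492) = 13463*(-1/1492) = -13463/1492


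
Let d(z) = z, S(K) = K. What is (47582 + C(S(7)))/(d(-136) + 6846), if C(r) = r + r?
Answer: 23798/3355 ≈ 7.0933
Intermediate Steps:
C(r) = 2*r
(47582 + C(S(7)))/(d(-136) + 6846) = (47582 + 2*7)/(-136 + 6846) = (47582 + 14)/6710 = 47596*(1/6710) = 23798/3355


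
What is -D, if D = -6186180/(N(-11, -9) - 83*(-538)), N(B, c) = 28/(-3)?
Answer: 9279270/66967 ≈ 138.56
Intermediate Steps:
N(B, c) = -28/3 (N(B, c) = 28*(-⅓) = -28/3)
D = -9279270/66967 (D = -6186180/(-28/3 - 83*(-538)) = -6186180/(-28/3 + 44654) = -6186180/133934/3 = -6186180*3/133934 = -9279270/66967 ≈ -138.56)
-D = -1*(-9279270/66967) = 9279270/66967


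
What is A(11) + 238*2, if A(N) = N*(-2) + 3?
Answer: 457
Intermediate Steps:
A(N) = 3 - 2*N (A(N) = -2*N + 3 = 3 - 2*N)
A(11) + 238*2 = (3 - 2*11) + 238*2 = (3 - 22) + 476 = -19 + 476 = 457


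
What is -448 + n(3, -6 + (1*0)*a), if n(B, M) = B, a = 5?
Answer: -445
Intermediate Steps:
-448 + n(3, -6 + (1*0)*a) = -448 + 3 = -445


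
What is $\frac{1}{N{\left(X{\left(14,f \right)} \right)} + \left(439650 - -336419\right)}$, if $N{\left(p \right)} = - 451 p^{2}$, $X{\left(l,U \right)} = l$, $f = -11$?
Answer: $\frac{1}{687673} \approx 1.4542 \cdot 10^{-6}$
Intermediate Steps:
$\frac{1}{N{\left(X{\left(14,f \right)} \right)} + \left(439650 - -336419\right)} = \frac{1}{- 451 \cdot 14^{2} + \left(439650 - -336419\right)} = \frac{1}{\left(-451\right) 196 + \left(439650 + 336419\right)} = \frac{1}{-88396 + 776069} = \frac{1}{687673}$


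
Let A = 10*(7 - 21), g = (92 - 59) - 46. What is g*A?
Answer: 1820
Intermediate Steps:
g = -13 (g = 33 - 46 = -13)
A = -140 (A = 10*(-14) = -140)
g*A = -13*(-140) = 1820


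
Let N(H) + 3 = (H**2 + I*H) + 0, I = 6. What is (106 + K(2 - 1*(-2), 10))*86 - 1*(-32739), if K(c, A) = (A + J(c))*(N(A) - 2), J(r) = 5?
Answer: 241805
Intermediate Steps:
N(H) = -3 + H**2 + 6*H (N(H) = -3 + ((H**2 + 6*H) + 0) = -3 + (H**2 + 6*H) = -3 + H**2 + 6*H)
K(c, A) = (5 + A)*(-5 + A**2 + 6*A) (K(c, A) = (A + 5)*((-3 + A**2 + 6*A) - 2) = (5 + A)*(-5 + A**2 + 6*A))
(106 + K(2 - 1*(-2), 10))*86 - 1*(-32739) = (106 + (-25 + 10**3 + 11*10**2 + 25*10))*86 - 1*(-32739) = (106 + (-25 + 1000 + 11*100 + 250))*86 + 32739 = (106 + (-25 + 1000 + 1100 + 250))*86 + 32739 = (106 + 2325)*86 + 32739 = 2431*86 + 32739 = 209066 + 32739 = 241805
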